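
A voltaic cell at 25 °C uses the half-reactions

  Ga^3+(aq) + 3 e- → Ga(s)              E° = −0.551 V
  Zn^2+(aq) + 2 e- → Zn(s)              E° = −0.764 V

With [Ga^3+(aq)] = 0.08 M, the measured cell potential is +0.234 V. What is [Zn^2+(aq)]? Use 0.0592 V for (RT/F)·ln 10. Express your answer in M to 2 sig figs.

0.036 M

With Ga³⁺/Ga at the cathode and Zn²⁺/Zn at the anode, E°cell = −0.551 − (−0.764) = +0.213 V (n = 6).
Rearranging E = E° − (0.0592/n)·log Q gives log Q = 6(+0.213 − (+0.234))/0.0592 = −2.128.
For 2 Ga^3+(aq) + 3 Zn(s) → 2 Ga(s) + 3 Zn^2+(aq), the reaction quotient is Q = [Zn^2+(aq)]^3 / [Ga^3+(aq)]^2.
Solving for the unknown gives log [Zn^2+(aq)] = −1.441, so [Zn^2+(aq)] ≈ 0.036 M.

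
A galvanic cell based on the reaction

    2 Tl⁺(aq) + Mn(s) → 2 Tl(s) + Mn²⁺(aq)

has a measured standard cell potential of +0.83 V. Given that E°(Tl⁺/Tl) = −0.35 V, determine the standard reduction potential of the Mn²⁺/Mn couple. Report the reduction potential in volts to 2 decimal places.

−1.18 V

In the reaction as written the Tl⁺/Tl couple is reduced (cathode) and Mn²⁺/Mn is oxidized (anode), so E°cell = E°(Tl⁺/Tl) − E°(Mn²⁺/Mn).
E°(Mn²⁺/Mn) = E°(cathode) − E°cell = −0.35 − (+0.83) = −1.18 V.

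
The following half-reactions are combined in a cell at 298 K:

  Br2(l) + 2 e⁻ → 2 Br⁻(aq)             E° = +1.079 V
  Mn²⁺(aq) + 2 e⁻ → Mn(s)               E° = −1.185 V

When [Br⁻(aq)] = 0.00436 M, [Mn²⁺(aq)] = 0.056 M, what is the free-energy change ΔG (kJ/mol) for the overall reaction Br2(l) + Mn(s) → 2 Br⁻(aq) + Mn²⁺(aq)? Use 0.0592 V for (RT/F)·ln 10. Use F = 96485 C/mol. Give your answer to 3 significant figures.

With Br₂/Br⁻ reduced at the cathode, E°cell = +1.079 − (−1.185) = +2.264 V and n = 2.
Q = [Br⁻(aq)]^2·[Mn²⁺(aq)] = 1.06×10^−6, so log Q = −5.973 and E = +2.264 − (0.0592/2)(−5.973) = +2.4408 V.
ΔG = −nFE = −(2)(96485)(+2.4408) J/mol = −471 kJ/mol.

−471 kJ/mol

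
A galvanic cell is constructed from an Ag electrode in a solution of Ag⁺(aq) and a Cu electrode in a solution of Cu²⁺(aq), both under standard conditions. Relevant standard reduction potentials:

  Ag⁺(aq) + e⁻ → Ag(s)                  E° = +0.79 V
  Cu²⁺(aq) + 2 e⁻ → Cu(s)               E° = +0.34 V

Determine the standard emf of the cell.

+0.45 V

The Ag⁺/Ag couple has the higher E°, so Ag ion is reduced (cathode) and Cu is oxidized (anode).
E°cell = E°(cathode) − E°(anode) = +0.79 − (+0.34) = +0.45 V.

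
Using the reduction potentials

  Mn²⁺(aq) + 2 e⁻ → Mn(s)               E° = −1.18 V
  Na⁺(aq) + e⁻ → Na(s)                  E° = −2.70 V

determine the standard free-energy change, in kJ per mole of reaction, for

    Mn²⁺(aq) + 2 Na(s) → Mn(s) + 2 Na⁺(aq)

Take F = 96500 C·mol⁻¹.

In the reaction as written Mn²⁺(aq) is reduced, so the Mn²⁺/Mn couple is the cathode and Na⁺/Na is the anode.
E°cell = −1.18 − (−2.70) = +1.52 V; balancing electrons gives n = 2.
ΔG° = −nFE°cell = −(2)(96500)(+1.52) J/mol = −293 kJ/mol.

−293 kJ/mol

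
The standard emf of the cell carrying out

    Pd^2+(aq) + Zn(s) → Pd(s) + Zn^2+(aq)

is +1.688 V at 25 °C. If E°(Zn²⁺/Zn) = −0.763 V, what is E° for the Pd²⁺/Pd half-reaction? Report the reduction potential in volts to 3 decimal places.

In the reaction as written the Pd²⁺/Pd couple is reduced (cathode) and Zn²⁺/Zn is oxidized (anode), so E°cell = E°(Pd²⁺/Pd) − E°(Zn²⁺/Zn).
E°(Pd²⁺/Pd) = E°cell + E°(anode) = +1.688 + (−0.763) = +0.925 V.

+0.925 V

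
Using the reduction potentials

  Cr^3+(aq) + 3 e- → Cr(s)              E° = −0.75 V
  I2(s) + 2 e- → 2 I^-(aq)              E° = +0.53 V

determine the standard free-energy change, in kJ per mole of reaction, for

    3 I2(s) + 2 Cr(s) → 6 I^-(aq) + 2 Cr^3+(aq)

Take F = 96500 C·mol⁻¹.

−741 kJ/mol

In the reaction as written I2(s) is reduced, so the I₂/I⁻ couple is the cathode and Cr³⁺/Cr is the anode.
E°cell = +0.53 − (−0.75) = +1.28 V; balancing electrons gives n = 6.
ΔG° = −nFE°cell = −(6)(96500)(+1.28) J/mol = −741 kJ/mol.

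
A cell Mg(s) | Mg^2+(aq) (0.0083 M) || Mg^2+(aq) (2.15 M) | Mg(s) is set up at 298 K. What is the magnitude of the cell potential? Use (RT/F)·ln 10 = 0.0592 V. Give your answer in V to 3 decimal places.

For a concentration cell E°cell = 0, since both electrodes use the same couple.
The compartment with the higher Mg^2+(aq) concentration (2.15 M) acts as the cathode; ions are reduced there and produced at the dilute (0.0083 M) anode.
With n = 2, Ecell = −(0.0592/2)·log([dilute]/[conc]) = −(0.0592/2)·log(0.0083/2.15) = +0.071 V.

0.071 V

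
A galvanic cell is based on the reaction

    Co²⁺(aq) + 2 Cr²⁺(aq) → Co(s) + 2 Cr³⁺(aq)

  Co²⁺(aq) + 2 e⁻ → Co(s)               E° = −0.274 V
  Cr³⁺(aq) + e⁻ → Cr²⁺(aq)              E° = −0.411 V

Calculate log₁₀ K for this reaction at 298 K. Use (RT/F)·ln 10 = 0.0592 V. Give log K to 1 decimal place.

The Co²⁺/Co couple is reduced (cathode); E°cell = −0.274 − (−0.411) = +0.137 V with n = 2.
At equilibrium E = 0, so log K = nE°cell / 0.0592 = (2)(+0.137) / 0.0592 = 4.6.

log K = 4.6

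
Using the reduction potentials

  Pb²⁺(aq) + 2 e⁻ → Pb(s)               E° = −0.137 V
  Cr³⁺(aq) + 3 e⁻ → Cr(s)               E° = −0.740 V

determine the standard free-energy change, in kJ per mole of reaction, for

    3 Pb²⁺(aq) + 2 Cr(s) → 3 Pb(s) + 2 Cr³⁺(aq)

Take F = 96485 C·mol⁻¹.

−349 kJ/mol

In the reaction as written Pb²⁺(aq) is reduced, so the Pb²⁺/Pb couple is the cathode and Cr³⁺/Cr is the anode.
E°cell = −0.137 − (−0.740) = +0.603 V; balancing electrons gives n = 6.
ΔG° = −nFE°cell = −(6)(96485)(+0.603) J/mol = −349 kJ/mol.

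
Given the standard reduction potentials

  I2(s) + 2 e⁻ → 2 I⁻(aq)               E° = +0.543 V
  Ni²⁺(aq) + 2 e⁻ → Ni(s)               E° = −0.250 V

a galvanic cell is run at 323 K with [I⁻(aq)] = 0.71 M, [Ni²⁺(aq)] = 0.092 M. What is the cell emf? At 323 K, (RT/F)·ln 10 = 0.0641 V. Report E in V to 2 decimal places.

I₂/I⁻ is reduced (cathode, E° = +0.543 V) and Ni²⁺/Ni is oxidized (anode).
E°cell = +0.543 − (−0.250) = +0.793 V, with n = 2 electrons transferred.
The balanced reaction is I2(s) + Ni(s) → 2 I⁻(aq) + Ni²⁺(aq), so Q = [I⁻(aq)]^2·[Ni²⁺(aq)] = 0.0464 and log Q = −1.334.
E = E° − (0.0641/n)·log Q = +0.793 − (0.0641/2)(−1.334) = +0.84 V.

+0.84 V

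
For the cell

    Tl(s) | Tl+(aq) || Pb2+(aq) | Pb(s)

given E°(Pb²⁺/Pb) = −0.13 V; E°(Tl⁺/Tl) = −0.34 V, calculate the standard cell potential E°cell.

+0.21 V

By convention the left-hand electrode in cell notation is the anode (oxidation) and the right-hand electrode is the cathode (reduction).
E°cell = E°(right) − E°(left) = −0.13 − (−0.34) = +0.21 V.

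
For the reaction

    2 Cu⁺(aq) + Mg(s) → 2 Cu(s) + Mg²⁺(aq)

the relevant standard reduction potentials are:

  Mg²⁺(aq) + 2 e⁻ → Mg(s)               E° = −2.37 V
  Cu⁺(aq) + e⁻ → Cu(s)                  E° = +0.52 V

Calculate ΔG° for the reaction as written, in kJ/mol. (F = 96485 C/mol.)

−558 kJ/mol

In the reaction as written Cu⁺(aq) is reduced, so the Cu⁺/Cu couple is the cathode and Mg²⁺/Mg is the anode.
E°cell = +0.52 − (−2.37) = +2.89 V; balancing electrons gives n = 2.
ΔG° = −nFE°cell = −(2)(96485)(+2.89) J/mol = −558 kJ/mol.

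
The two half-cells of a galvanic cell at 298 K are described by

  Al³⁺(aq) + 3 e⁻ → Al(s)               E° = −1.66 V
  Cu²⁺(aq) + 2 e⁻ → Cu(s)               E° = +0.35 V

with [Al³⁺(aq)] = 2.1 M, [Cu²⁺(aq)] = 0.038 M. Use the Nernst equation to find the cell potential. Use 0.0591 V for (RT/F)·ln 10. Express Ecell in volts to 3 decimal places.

+1.962 V

Cu²⁺/Cu is reduced (cathode, E° = +0.35 V) and Al³⁺/Al is oxidized (anode).
E°cell = E°cat − E°an = +0.35 − (−1.66) = +2.01 V; n = 6.
The balanced reaction is 3 Cu²⁺(aq) + 2 Al(s) → 3 Cu(s) + 2 Al³⁺(aq), so Q = [Al³⁺(aq)]^2 / [Cu²⁺(aq)]^3 = 8.04×10^4 and log Q = 4.905.
E = E° − (0.0591/n)·log Q = +2.01 − (0.0591/6)(4.905) = +1.962 V.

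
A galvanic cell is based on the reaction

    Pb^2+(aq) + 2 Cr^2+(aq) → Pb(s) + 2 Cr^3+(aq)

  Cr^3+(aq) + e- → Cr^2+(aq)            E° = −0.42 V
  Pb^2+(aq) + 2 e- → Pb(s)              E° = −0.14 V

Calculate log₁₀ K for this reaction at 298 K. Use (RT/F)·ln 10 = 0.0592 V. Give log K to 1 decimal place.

The Pb²⁺/Pb couple is reduced (cathode); E°cell = −0.14 − (−0.42) = +0.28 V with n = 2.
At equilibrium E = 0, so log K = nE°cell / 0.0592 = (2)(+0.28) / 0.0592 = 9.5.

log K = 9.5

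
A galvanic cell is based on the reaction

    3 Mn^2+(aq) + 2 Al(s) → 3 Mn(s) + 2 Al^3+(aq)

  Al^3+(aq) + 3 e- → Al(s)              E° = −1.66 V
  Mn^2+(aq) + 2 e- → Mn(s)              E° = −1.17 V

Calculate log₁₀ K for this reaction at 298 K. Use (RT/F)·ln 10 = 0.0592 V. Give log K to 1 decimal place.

The Mn²⁺/Mn couple is reduced (cathode); E°cell = −1.17 − (−1.66) = +0.49 V with n = 6.
At equilibrium E = 0, so log K = nE°cell / 0.0592 = (6)(+0.49) / 0.0592 = 49.7.

log K = 49.7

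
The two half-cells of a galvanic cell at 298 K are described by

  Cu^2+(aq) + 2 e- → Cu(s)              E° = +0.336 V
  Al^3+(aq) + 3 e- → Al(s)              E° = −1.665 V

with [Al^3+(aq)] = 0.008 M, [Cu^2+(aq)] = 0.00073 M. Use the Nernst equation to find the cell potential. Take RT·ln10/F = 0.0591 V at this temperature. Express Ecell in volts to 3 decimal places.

+1.950 V

Cu²⁺/Cu is reduced (cathode, E° = +0.336 V) and Al³⁺/Al is oxidized (anode).
E°cell = E°cat − E°an = +0.336 − (−1.665) = +2.001 V; n = 6.
For the overall reaction 3 Cu^2+(aq) + 2 Al(s) → 3 Cu(s) + 2 Al^3+(aq), Q = [Al^3+(aq)]^2 / [Cu^2+(aq)]^3 = 1.65×10^5, giving log Q = 5.216.
By the Nernst equation, E = +2.001 − (0.0591/6)·(5.216) = +1.950 V.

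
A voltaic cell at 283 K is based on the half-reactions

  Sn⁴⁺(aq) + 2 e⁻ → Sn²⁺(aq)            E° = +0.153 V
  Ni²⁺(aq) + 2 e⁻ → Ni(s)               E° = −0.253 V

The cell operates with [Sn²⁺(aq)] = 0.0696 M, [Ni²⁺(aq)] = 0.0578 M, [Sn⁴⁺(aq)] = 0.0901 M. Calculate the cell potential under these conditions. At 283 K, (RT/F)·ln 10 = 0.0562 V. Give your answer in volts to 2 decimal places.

+0.44 V

Sn⁴⁺/Sn²⁺ is reduced (cathode, E° = +0.153 V) and Ni²⁺/Ni is oxidized (anode).
The standard potential is +0.153 − (−0.253) = +0.406 V and the balanced reaction transfers n = 2 electrons.
Balancing gives Sn⁴⁺(aq) + Ni(s) → Sn²⁺(aq) + Ni²⁺(aq); hence Q = ([Sn²⁺(aq)]·[Ni²⁺(aq)]) / [Sn⁴⁺(aq)] = 0.0446 (log Q = −1.350).
E = E° − (0.0562/n)·log Q = +0.406 − (0.0562/2)(−1.350) = +0.44 V.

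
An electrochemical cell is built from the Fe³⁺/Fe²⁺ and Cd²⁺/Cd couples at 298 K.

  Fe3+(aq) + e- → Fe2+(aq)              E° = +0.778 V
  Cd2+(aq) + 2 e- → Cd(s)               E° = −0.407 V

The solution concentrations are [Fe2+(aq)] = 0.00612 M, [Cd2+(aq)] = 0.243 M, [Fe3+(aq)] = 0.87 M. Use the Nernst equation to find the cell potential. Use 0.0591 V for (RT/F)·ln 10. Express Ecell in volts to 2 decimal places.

+1.33 V

Fe³⁺/Fe²⁺ is reduced (cathode, E° = +0.778 V) and Cd²⁺/Cd is oxidized (anode).
The standard potential is +0.778 − (−0.407) = +1.185 V and the balanced reaction transfers n = 2 electrons.
For the overall reaction 2 Fe3+(aq) + Cd(s) → 2 Fe2+(aq) + Cd2+(aq), Q = ([Fe2+(aq)]^2·[Cd2+(aq)]) / [Fe3+(aq)]^2 = 1.2×10^−5, giving log Q = −4.920.
Applying E = E° − (RT ln10/nF)·log Q gives +1.185 − (0.0591/2)(−4.920) = +1.33 V.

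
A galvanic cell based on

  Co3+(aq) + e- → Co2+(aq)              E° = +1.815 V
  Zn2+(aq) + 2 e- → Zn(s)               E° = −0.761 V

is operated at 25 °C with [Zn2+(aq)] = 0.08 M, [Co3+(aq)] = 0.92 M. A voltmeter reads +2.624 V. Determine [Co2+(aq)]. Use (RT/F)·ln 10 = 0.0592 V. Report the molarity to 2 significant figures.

Co³⁺/Co²⁺ is the cathode (higher E°); E°cell = +1.815 − (−0.761) = +2.576 V with n = 2.
Since E = E° − (0.0592/n)·log Q, log Q = n(E° − E)/0.0592 = −1.622.
The balanced reaction is 2 Co3+(aq) + Zn(s) → 2 Co2+(aq) + Zn2+(aq), so Q = ([Co2+(aq)]^2·[Zn2+(aq)]) / [Co3+(aq)]^2.
Substituting the known concentrations and solving, log [Co2+(aq)] = −0.299 and [Co2+(aq)] = 0.50 M.

0.50 M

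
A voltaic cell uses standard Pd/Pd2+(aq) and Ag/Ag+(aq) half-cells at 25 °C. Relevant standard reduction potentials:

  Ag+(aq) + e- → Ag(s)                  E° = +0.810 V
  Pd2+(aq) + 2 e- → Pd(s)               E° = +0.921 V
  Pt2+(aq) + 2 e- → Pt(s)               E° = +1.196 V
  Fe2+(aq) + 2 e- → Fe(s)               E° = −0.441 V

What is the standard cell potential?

+0.111 V

The Pd²⁺/Pd couple has the higher E°, so Pd ion is reduced (cathode) and Ag is oxidized (anode).
E°cell = E°(cathode) − E°(anode) = +0.921 − (+0.810) = +0.111 V.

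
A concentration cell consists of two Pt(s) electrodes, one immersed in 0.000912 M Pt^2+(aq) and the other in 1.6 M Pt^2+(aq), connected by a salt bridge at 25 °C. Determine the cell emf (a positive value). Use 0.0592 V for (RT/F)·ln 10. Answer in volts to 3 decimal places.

For a concentration cell E°cell = 0, since both electrodes use the same couple.
The compartment with the higher Pt^2+(aq) concentration (1.6 M) acts as the cathode; ions are reduced there and produced at the dilute (0.000912 M) anode.
With n = 2, Ecell = −(0.0592/2)·log([dilute]/[conc]) = −(0.0592/2)·log(0.000912/1.6) = +0.096 V.

0.096 V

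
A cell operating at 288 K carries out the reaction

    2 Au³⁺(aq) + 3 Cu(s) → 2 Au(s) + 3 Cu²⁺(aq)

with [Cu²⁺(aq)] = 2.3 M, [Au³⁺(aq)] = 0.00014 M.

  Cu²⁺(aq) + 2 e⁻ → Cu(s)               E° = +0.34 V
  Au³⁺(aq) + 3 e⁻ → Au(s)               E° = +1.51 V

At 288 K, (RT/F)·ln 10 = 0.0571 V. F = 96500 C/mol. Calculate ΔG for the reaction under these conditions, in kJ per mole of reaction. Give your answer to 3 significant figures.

With Au³⁺/Au reduced at the cathode, E°cell = +1.51 − (+0.34) = +1.17 V and n = 6.
The reaction quotient is [Cu²⁺(aq)]^3 / [Au³⁺(aq)]^2 = 6.21×10^8; by Nernst, E = +1.17 − (0.0571/6)(8.793) = +1.0863 V.
Then ΔG = −nFE = −6 × 96500 × +1.0863 J/mol = −629 kJ/mol.

−629 kJ/mol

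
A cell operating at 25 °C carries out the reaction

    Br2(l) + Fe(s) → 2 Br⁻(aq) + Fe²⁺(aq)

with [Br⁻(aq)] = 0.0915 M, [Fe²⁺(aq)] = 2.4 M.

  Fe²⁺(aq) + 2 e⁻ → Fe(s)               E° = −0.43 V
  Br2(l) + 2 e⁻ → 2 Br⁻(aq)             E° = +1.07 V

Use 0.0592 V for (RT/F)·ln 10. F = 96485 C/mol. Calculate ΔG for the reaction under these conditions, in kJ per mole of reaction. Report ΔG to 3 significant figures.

E°cell = +1.07 − (−0.43) = +1.50 V; the balanced reaction transfers n = 2 electrons.
The reaction quotient is [Br⁻(aq)]^2·[Fe²⁺(aq)] = 0.0201; by Nernst, E = +1.50 − (0.0592/2)(−1.697) = +1.5502 V.
ΔG = −nFE = −(2)(96485)(+1.5502) J/mol = −299 kJ/mol.

−299 kJ/mol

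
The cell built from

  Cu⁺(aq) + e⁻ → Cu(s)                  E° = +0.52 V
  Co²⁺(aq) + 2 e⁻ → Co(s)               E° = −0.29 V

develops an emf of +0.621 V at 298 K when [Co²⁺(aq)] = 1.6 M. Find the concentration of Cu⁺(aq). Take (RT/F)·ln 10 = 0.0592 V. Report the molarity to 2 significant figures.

0.00081 M

With Cu⁺/Cu at the cathode and Co²⁺/Co at the anode, E°cell = +0.52 − (−0.29) = +0.81 V (n = 2).
Rearranging E = E° − (0.0592/n)·log Q gives log Q = 2(+0.81 − (+0.621))/0.0592 = 6.385.
The balanced reaction is 2 Cu⁺(aq) + Co(s) → 2 Cu(s) + Co²⁺(aq), so Q = [Co²⁺(aq)] / [Cu⁺(aq)]^2.
Substituting the known concentrations and solving, log [Cu⁺(aq)] = −3.090 and [Cu⁺(aq)] = 0.00081 M.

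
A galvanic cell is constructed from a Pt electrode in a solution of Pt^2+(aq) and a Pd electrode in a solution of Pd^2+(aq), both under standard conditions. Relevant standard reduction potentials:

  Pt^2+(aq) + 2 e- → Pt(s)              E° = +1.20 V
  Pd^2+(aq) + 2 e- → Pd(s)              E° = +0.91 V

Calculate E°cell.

+0.29 V

The Pt²⁺/Pt couple has the higher E°, so Pt ion is reduced (cathode) and Pd is oxidized (anode).
E°cell = E°(cathode) − E°(anode) = +1.20 − (+0.91) = +0.29 V.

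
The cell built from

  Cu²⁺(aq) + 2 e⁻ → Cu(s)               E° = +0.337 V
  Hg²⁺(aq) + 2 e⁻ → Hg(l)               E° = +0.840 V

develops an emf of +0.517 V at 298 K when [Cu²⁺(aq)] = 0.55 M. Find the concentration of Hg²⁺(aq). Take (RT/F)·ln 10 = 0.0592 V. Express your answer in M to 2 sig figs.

The Hg²⁺/Hg couple has the larger reduction potential, so it is the cathode: E°cell = +0.840 − (+0.337) = +0.503 V and n = 2.
Since E = E° − (0.0592/n)·log Q, log Q = n(E° − E)/0.0592 = −0.473.
The balanced reaction is Hg²⁺(aq) + Cu(s) → Hg(l) + Cu²⁺(aq), so Q = [Cu²⁺(aq)] / [Hg²⁺(aq)].
Solving for the unknown gives log [Hg²⁺(aq)] = 0.213, so [Hg²⁺(aq)] ≈ 1.6 M.

1.6 M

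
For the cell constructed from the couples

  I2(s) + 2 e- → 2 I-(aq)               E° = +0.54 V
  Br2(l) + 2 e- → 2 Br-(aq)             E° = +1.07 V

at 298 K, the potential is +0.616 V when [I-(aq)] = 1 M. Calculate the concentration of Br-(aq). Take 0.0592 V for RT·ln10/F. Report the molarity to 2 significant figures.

Br₂/Br⁻ is the cathode (higher E°); E°cell = +1.07 − (+0.54) = +0.53 V with n = 2.
Rearranging E = E° − (0.0592/n)·log Q gives log Q = 2(+0.53 − (+0.616))/0.0592 = −2.905.
Balancing electrons gives Br2(l) + 2 I-(aq) → 2 Br-(aq) + I2(s); thus Q = [Br-(aq)]^2 / [I-(aq)]^2.
Substituting the known concentrations and solving, log [Br-(aq)] = −1.452 and [Br-(aq)] = 0.035 M.

0.035 M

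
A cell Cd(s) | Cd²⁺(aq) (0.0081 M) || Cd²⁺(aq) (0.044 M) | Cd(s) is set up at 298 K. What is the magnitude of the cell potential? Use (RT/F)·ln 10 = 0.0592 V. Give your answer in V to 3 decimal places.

For a concentration cell E°cell = 0, since both electrodes use the same couple.
The compartment with the higher Cd²⁺(aq) concentration (0.044 M) acts as the cathode; ions are reduced there and produced at the dilute (0.0081 M) anode.
With n = 2, Ecell = −(0.0592/2)·log([dilute]/[conc]) = −(0.0592/2)·log(0.0081/0.044) = +0.022 V.

0.022 V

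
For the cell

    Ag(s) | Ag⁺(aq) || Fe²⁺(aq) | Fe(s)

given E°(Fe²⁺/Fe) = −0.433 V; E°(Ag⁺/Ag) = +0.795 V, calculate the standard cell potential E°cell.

By convention the left-hand electrode in cell notation is the anode (oxidation) and the right-hand electrode is the cathode (reduction).
E°cell = E°(right) − E°(left) = −0.433 − (+0.795) = −1.228 V.
The negative sign shows that, as written, the cell would require an external voltage to drive the reaction.

−1.228 V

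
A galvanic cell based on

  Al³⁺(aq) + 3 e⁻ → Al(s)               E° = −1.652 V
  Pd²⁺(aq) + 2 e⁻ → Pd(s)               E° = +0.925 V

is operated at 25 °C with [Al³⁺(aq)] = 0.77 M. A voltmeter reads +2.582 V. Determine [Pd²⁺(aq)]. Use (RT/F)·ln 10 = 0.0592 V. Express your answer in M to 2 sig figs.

1.2 M

The Pd²⁺/Pd couple has the larger reduction potential, so it is the cathode: E°cell = +0.925 − (−1.652) = +2.577 V and n = 6.
From the Nernst equation, log Q = n(E° − E)/0.0592 = 6·(+2.577 − (+2.582))/0.0592 = −0.507.
The balanced reaction is 3 Pd²⁺(aq) + 2 Al(s) → 3 Pd(s) + 2 Al³⁺(aq), so Q = [Al³⁺(aq)]^2 / [Pd²⁺(aq)]^3.
Isolating [Pd²⁺(aq)] in Q = 10^{−0.507} yields log [Pd²⁺(aq)] = 0.093, i.e. 1.2 M.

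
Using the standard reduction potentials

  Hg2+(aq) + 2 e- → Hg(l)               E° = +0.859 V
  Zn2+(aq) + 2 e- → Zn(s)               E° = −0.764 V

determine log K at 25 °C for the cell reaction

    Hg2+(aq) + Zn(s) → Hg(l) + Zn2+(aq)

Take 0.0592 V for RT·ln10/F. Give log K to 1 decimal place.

log K = 54.8

The Hg²⁺/Hg couple is reduced (cathode); E°cell = +0.859 − (−0.764) = +1.623 V with n = 2.
At equilibrium E = 0, so log K = nE°cell / 0.0592 = (2)(+1.623) / 0.0592 = 54.8.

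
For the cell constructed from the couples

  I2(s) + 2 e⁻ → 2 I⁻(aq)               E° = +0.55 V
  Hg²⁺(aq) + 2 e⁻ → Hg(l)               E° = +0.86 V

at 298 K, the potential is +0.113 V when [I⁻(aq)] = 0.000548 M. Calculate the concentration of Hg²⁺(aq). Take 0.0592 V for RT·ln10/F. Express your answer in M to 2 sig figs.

With Hg²⁺/Hg at the cathode and I₂/I⁻ at the anode, E°cell = +0.86 − (+0.55) = +0.31 V (n = 2).
Since E = E° − (0.0592/n)·log Q, log Q = n(E° − E)/0.0592 = 6.655.
For Hg²⁺(aq) + 2 I⁻(aq) → Hg(l) + I2(s), the reaction quotient is Q = 1 / ([Hg²⁺(aq)]·[I⁻(aq)]^2).
Isolating [Hg²⁺(aq)] in Q = 10^{6.655} yields log [Hg²⁺(aq)] = −0.133, i.e. 0.74 M.

0.74 M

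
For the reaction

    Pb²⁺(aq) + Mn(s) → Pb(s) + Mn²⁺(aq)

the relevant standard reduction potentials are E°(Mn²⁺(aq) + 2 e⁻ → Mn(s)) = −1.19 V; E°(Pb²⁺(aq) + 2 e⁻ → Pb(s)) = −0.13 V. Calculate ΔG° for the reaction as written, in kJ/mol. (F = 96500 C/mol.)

In the reaction as written Pb²⁺(aq) is reduced, so the Pb²⁺/Pb couple is the cathode and Mn²⁺/Mn is the anode.
E°cell = −0.13 − (−1.19) = +1.06 V; balancing electrons gives n = 2.
ΔG° = −nFE°cell = −(2)(96500)(+1.06) J/mol = −205 kJ/mol.

−205 kJ/mol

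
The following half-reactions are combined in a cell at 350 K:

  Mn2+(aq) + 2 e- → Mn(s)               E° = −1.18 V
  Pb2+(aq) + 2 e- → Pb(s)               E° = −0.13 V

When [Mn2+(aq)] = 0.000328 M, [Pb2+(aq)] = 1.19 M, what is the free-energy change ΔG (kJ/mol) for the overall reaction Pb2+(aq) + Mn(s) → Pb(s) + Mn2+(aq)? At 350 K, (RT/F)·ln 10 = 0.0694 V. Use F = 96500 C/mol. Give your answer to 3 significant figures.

−226 kJ/mol

E°cell = −0.13 − (−1.18) = +1.05 V; the balanced reaction transfers n = 2 electrons.
Here Q = [Mn2+(aq)] / [Pb2+(aq)] = 0.000276 (log Q = −3.560), giving E = +1.05 − (0.0694/2)·(−3.560) = +1.1735 V.
Finally ΔG = −nFE = −(2)(96500 C/mol)(+1.1735 V) = −226 kJ/mol.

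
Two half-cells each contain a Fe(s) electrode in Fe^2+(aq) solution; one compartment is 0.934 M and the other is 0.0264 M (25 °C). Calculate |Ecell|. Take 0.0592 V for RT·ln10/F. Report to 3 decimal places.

For a concentration cell E°cell = 0, since both electrodes use the same couple.
The compartment with the higher Fe^2+(aq) concentration (0.934 M) acts as the cathode; ions are reduced there and produced at the dilute (0.0264 M) anode.
With n = 2, Ecell = −(0.0592/2)·log([dilute]/[conc]) = −(0.0592/2)·log(0.0264/0.934) = +0.046 V.

0.046 V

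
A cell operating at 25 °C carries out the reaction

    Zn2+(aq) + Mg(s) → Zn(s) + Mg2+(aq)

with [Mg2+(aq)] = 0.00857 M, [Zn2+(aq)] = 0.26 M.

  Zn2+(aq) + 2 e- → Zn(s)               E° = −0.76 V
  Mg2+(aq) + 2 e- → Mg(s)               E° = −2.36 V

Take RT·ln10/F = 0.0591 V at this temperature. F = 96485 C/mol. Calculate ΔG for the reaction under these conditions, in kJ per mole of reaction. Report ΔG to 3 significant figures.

E°cell = −0.76 − (−2.36) = +1.60 V; the balanced reaction transfers n = 2 electrons.
Here Q = [Mg2+(aq)] / [Zn2+(aq)] = 0.033 (log Q = −1.482), giving E = +1.60 − (0.0591/2)·(−1.482) = +1.6438 V.
Then ΔG = −nFE = −2 × 96485 × +1.6438 J/mol = −317 kJ/mol.

−317 kJ/mol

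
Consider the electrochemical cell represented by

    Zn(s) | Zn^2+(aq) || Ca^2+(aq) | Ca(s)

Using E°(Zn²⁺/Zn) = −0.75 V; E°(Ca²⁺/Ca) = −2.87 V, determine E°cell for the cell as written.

By convention the left-hand electrode in cell notation is the anode (oxidation) and the right-hand electrode is the cathode (reduction).
E°cell = E°(right) − E°(left) = −2.87 − (−0.75) = −2.12 V.
The negative sign shows that, as written, the cell would require an external voltage to drive the reaction.

−2.12 V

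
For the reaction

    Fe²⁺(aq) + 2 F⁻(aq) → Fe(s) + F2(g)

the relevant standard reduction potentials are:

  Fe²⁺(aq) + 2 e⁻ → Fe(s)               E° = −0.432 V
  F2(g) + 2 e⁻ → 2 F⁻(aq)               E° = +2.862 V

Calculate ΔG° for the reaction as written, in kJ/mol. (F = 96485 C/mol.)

In the reaction as written Fe²⁺(aq) is reduced, so the Fe²⁺/Fe couple is the cathode and F₂/F⁻ is the anode.
E°cell = −0.432 − (+2.862) = −3.294 V; balancing electrons gives n = 2.
ΔG° = −nFE°cell = −(2)(96485)(−3.294) J/mol = +636 kJ/mol.

+636 kJ/mol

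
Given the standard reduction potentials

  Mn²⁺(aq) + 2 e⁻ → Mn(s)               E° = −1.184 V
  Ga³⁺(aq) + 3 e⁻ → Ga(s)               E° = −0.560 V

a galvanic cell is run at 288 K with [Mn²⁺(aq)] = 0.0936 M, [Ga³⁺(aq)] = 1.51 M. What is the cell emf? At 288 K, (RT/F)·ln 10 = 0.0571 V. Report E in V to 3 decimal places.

+0.657 V

Ga³⁺/Ga is reduced (cathode, E° = −0.560 V) and Mn²⁺/Mn is oxidized (anode).
E°cell = −0.560 − (−1.184) = +0.624 V, with n = 6 electrons transferred.
The balanced reaction is 2 Ga³⁺(aq) + 3 Mn(s) → 2 Ga(s) + 3 Mn²⁺(aq), so Q = [Mn²⁺(aq)]^3 / [Ga³⁺(aq)]^2 = 0.00036 and log Q = −3.444.
E = E° − (0.0571/n)·log Q = +0.624 − (0.0571/6)(−3.444) = +0.657 V.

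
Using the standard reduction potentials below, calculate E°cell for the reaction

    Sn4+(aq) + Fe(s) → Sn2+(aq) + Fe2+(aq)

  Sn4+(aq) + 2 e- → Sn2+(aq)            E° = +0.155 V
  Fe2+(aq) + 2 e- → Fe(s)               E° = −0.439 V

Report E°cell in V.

+0.594 V

In the reaction as written, Sn4+(aq) is reduced (cathode) and Fe2+(aq) is produced by oxidation at the anode.
E°cell = E°(cathode) − E°(anode) = +0.155 − (−0.439) = +0.594 V.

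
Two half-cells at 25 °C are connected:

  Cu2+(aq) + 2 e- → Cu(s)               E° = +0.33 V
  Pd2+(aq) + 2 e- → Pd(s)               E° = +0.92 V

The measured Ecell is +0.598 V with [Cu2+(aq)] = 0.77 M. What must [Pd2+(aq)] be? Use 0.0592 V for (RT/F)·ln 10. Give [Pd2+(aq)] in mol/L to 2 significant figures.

1.4 M

With Pd²⁺/Pd at the cathode and Cu²⁺/Cu at the anode, E°cell = +0.92 − (+0.33) = +0.59 V (n = 2).
Rearranging E = E° − (0.0592/n)·log Q gives log Q = 2(+0.59 − (+0.598))/0.0592 = −0.270.
For Pd2+(aq) + Cu(s) → Pd(s) + Cu2+(aq), the reaction quotient is Q = [Cu2+(aq)] / [Pd2+(aq)].
Substituting the known concentrations and solving, log [Pd2+(aq)] = 0.156 and [Pd2+(aq)] = 1.4 M.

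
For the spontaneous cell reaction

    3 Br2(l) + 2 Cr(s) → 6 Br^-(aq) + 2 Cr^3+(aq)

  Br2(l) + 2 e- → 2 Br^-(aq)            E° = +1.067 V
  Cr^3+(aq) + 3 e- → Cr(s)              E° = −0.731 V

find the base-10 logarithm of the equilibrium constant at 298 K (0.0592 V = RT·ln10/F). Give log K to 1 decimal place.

The Br₂/Br⁻ couple is reduced (cathode); E°cell = +1.067 − (−0.731) = +1.798 V with n = 6.
At equilibrium E = 0, so log K = nE°cell / 0.0592 = (6)(+1.798) / 0.0592 = 182.2.

log K = 182.2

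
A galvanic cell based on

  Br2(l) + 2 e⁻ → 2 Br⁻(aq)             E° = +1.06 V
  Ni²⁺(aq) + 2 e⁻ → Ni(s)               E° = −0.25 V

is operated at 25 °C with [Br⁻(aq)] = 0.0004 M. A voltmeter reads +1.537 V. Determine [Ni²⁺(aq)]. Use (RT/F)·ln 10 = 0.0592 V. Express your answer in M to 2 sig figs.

0.13 M

The Br₂/Br⁻ couple has the larger reduction potential, so it is the cathode: E°cell = +1.06 − (−0.25) = +1.31 V and n = 2.
Since E = E° − (0.0592/n)·log Q, log Q = n(E° − E)/0.0592 = −7.669.
For Br2(l) + Ni(s) → 2 Br⁻(aq) + Ni²⁺(aq), the reaction quotient is Q = [Br⁻(aq)]^2·[Ni²⁺(aq)].
Isolating [Ni²⁺(aq)] in Q = 10^{−7.669} yields log [Ni²⁺(aq)] = −0.873, i.e. 0.13 M.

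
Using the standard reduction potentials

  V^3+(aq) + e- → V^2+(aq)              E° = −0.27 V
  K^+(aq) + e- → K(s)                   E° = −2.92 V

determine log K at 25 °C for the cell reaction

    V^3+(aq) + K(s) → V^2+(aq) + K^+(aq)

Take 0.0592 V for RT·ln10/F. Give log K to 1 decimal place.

log K = 44.8

The V³⁺/V²⁺ couple is reduced (cathode); E°cell = −0.27 − (−2.92) = +2.65 V with n = 1.
At equilibrium E = 0, so log K = nE°cell / 0.0592 = (1)(+2.65) / 0.0592 = 44.8.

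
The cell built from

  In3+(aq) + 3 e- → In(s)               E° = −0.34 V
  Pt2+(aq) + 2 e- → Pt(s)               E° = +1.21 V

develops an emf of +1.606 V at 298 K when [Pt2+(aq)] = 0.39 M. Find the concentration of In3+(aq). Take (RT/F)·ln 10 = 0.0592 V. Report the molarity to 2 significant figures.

0.00035 M

Pt²⁺/Pt is the cathode (higher E°); E°cell = +1.21 − (−0.34) = +1.55 V with n = 6.
From the Nernst equation, log Q = n(E° − E)/0.0592 = 6·(+1.55 − (+1.606))/0.0592 = −5.676.
For 3 Pt2+(aq) + 2 In(s) → 3 Pt(s) + 2 In3+(aq), the reaction quotient is Q = [In3+(aq)]^2 / [Pt2+(aq)]^3.
Solving for the unknown gives log [In3+(aq)] = −3.451, so [In3+(aq)] ≈ 0.00035 M.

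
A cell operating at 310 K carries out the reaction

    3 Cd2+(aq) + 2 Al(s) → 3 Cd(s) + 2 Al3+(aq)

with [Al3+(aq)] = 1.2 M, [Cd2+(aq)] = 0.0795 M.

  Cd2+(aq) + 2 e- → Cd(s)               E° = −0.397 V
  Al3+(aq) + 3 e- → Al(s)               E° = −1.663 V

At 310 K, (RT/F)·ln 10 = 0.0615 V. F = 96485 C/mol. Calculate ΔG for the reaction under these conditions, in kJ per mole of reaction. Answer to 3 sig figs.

−712 kJ/mol

E°cell = −0.397 − (−1.663) = +1.266 V; the balanced reaction transfers n = 6 electrons.
Here Q = [Al3+(aq)]^2 / [Cd2+(aq)]^3 = 2.87×10^3 (log Q = 3.457), giving E = +1.266 − (0.0615/6)·(3.457) = +1.2306 V.
Finally ΔG = −nFE = −(6)(96485 C/mol)(+1.2306 V) = −712 kJ/mol.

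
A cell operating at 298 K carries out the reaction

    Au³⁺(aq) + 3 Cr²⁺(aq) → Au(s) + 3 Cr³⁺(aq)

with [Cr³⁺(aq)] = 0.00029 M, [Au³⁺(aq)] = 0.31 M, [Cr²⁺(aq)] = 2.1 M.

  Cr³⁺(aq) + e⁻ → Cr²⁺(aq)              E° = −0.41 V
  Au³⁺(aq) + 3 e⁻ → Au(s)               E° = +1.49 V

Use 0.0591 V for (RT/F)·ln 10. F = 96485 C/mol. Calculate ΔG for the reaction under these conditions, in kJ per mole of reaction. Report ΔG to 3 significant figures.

−613 kJ/mol

E°cell = +1.49 − (−0.41) = +1.90 V; the balanced reaction transfers n = 3 electrons.
Here Q = [Cr³⁺(aq)]^3 / ([Au³⁺(aq)]·[Cr²⁺(aq)]^3) = 8.5×10^−12 (log Q = −11.071), giving E = +1.90 − (0.0591/3)·(−11.071) = +2.1181 V.
ΔG = −nFE = −(3)(96485)(+2.1181) J/mol = −613 kJ/mol.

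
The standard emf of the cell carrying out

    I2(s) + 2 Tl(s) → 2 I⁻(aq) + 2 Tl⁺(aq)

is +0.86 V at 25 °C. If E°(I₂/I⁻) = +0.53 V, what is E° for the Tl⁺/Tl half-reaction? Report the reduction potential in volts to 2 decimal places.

−0.33 V

In the reaction as written the I₂/I⁻ couple is reduced (cathode) and Tl⁺/Tl is oxidized (anode), so E°cell = E°(I₂/I⁻) − E°(Tl⁺/Tl).
E°(Tl⁺/Tl) = E°(cathode) − E°cell = +0.53 − (+0.86) = −0.33 V.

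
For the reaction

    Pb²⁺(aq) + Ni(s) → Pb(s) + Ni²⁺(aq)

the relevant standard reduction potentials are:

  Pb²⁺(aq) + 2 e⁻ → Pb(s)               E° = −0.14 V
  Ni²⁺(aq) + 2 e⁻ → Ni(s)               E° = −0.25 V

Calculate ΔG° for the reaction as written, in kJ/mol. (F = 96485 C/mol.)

−21.2 kJ/mol

In the reaction as written Pb²⁺(aq) is reduced, so the Pb²⁺/Pb couple is the cathode and Ni²⁺/Ni is the anode.
E°cell = −0.14 − (−0.25) = +0.11 V; balancing electrons gives n = 2.
ΔG° = −nFE°cell = −(2)(96485)(+0.11) J/mol = −21.2 kJ/mol.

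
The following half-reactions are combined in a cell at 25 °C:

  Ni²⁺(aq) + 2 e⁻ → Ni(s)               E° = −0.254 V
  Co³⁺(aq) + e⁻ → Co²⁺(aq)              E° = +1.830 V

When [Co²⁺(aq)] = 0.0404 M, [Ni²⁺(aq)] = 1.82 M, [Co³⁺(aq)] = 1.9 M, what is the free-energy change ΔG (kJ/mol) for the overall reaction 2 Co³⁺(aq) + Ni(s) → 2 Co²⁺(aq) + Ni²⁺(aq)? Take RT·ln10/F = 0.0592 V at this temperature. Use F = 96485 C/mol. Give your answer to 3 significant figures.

−420 kJ/mol

The standard cell potential is +1.830 − (−0.254) = +2.084 V, with n = 2 electrons in the balanced equation.
Here Q = ([Co²⁺(aq)]^2·[Ni²⁺(aq)]) / [Co³⁺(aq)]^2 = 0.000823 (log Q = −3.085), giving E = +2.084 − (0.0592/2)·(−3.085) = +2.1753 V.
ΔG = −nFE = −(2)(96485)(+2.1753) J/mol = −420 kJ/mol.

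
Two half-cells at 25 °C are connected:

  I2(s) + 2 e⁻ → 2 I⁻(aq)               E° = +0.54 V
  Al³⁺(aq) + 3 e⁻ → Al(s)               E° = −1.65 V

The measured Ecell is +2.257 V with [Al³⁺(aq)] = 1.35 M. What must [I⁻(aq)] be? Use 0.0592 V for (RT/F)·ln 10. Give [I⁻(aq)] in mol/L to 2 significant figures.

0.067 M

The I₂/I⁻ couple has the larger reduction potential, so it is the cathode: E°cell = +0.54 − (−1.65) = +2.19 V and n = 6.
Since E = E° − (0.0592/n)·log Q, log Q = n(E° − E)/0.0592 = −6.791.
The balanced reaction is 3 I2(s) + 2 Al(s) → 6 I⁻(aq) + 2 Al³⁺(aq), so Q = [I⁻(aq)]^6·[Al³⁺(aq)]^2.
Substituting the known concentrations and solving, log [I⁻(aq)] = −1.175 and [I⁻(aq)] = 0.067 M.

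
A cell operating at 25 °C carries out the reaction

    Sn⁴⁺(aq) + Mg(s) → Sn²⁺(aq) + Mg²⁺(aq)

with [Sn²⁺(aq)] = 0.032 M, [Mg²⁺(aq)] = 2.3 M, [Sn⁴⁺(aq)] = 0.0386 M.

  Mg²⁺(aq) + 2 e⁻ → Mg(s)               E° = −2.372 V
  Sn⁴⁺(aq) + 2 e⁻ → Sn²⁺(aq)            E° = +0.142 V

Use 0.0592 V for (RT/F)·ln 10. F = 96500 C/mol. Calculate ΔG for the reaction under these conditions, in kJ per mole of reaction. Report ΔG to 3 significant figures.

−484 kJ/mol

E°cell = +0.142 − (−2.372) = +2.514 V; the balanced reaction transfers n = 2 electrons.
Here Q = ([Sn²⁺(aq)]·[Mg²⁺(aq)]) / [Sn⁴⁺(aq)] = 1.91 (log Q = 0.280), giving E = +2.514 − (0.0592/2)·(0.280) = +2.5057 V.
ΔG = −nFE = −(2)(96500)(+2.5057) J/mol = −484 kJ/mol.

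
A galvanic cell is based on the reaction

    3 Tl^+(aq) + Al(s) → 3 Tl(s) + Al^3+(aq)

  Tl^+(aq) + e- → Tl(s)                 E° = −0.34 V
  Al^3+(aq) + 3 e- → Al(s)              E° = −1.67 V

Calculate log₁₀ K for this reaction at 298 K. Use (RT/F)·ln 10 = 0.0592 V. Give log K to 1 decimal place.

The Tl⁺/Tl couple is reduced (cathode); E°cell = −0.34 − (−1.67) = +1.33 V with n = 3.
At equilibrium E = 0, so log K = nE°cell / 0.0592 = (3)(+1.33) / 0.0592 = 67.4.

log K = 67.4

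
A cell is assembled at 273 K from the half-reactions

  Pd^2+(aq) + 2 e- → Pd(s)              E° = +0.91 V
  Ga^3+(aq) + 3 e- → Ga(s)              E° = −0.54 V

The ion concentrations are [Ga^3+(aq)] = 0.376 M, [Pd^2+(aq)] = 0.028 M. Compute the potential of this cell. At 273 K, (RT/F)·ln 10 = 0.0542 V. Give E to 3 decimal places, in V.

The Pd²⁺/Pd couple has the more positive E°, so it is the cathode; Ga³⁺/Ga is the anode.
E°cell = E°cat − E°an = +0.91 − (−0.54) = +1.45 V; n = 6.
Balancing gives 3 Pd^2+(aq) + 2 Ga(s) → 3 Pd(s) + 2 Ga^3+(aq); hence Q = [Ga^3+(aq)]^2 / [Pd^2+(aq)]^3 = 6.44×10^3 (log Q = 3.809).
E = E° − (0.0542/n)·log Q = +1.45 − (0.0542/6)(3.809) = +1.416 V.

+1.416 V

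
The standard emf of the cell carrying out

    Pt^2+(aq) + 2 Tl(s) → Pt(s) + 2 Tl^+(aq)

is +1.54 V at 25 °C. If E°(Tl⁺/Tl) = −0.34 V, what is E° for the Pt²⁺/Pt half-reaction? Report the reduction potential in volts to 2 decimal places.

In the reaction as written the Pt²⁺/Pt couple is reduced (cathode) and Tl⁺/Tl is oxidized (anode), so E°cell = E°(Pt²⁺/Pt) − E°(Tl⁺/Tl).
E°(Pt²⁺/Pt) = E°cell + E°(anode) = +1.54 + (−0.34) = +1.20 V.

+1.20 V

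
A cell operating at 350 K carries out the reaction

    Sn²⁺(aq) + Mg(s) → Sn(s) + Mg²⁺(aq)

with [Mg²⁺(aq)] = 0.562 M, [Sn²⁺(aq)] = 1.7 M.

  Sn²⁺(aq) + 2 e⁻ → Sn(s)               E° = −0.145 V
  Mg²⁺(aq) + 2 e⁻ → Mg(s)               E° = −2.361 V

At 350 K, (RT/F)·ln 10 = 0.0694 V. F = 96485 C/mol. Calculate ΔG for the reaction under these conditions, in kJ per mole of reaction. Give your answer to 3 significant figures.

−431 kJ/mol

E°cell = −0.145 − (−2.361) = +2.216 V; the balanced reaction transfers n = 2 electrons.
Here Q = [Mg²⁺(aq)] / [Sn²⁺(aq)] = 0.331 (log Q = −0.481), giving E = +2.216 − (0.0694/2)·(−0.481) = +2.2327 V.
Finally ΔG = −nFE = −(2)(96485 C/mol)(+2.2327 V) = −431 kJ/mol.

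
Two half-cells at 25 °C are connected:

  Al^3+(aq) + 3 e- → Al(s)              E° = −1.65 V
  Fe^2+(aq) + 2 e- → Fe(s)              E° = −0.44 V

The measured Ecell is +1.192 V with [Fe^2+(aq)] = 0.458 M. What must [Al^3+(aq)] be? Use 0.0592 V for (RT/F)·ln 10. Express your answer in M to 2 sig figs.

With Fe²⁺/Fe at the cathode and Al³⁺/Al at the anode, E°cell = −0.44 − (−1.65) = +1.21 V (n = 6).
Since E = E° − (0.0592/n)·log Q, log Q = n(E° − E)/0.0592 = 1.824.
Balancing electrons gives 3 Fe^2+(aq) + 2 Al(s) → 3 Fe(s) + 2 Al^3+(aq); thus Q = [Al^3+(aq)]^2 / [Fe^2+(aq)]^3.
Substituting the known concentrations and solving, log [Al^3+(aq)] = 0.403 and [Al^3+(aq)] = 2.5 M.

2.5 M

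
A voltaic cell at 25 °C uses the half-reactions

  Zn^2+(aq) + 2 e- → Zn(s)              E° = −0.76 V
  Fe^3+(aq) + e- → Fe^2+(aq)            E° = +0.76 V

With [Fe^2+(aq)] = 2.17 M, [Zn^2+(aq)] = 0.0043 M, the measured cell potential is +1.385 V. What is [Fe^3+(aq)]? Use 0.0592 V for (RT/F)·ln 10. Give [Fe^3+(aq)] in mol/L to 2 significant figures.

0.00075 M

The Fe³⁺/Fe²⁺ couple has the larger reduction potential, so it is the cathode: E°cell = +0.76 − (−0.76) = +1.52 V and n = 2.
From the Nernst equation, log Q = n(E° − E)/0.0592 = 2·(+1.52 − (+1.385))/0.0592 = 4.561.
For 2 Fe^3+(aq) + Zn(s) → 2 Fe^2+(aq) + Zn^2+(aq), the reaction quotient is Q = ([Fe^2+(aq)]^2·[Zn^2+(aq)]) / [Fe^3+(aq)]^2.
Isolating [Fe^3+(aq)] in Q = 10^{4.561} yields log [Fe^3+(aq)] = −3.127, i.e. 0.00075 M.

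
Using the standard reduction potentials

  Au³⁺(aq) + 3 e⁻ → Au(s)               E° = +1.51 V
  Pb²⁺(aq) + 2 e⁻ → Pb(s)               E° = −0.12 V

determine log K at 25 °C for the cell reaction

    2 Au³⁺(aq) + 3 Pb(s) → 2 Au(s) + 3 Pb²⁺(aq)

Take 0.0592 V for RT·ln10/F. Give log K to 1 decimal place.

log K = 165.2

The Au³⁺/Au couple is reduced (cathode); E°cell = +1.51 − (−0.12) = +1.63 V with n = 6.
At equilibrium E = 0, so log K = nE°cell / 0.0592 = (6)(+1.63) / 0.0592 = 165.2.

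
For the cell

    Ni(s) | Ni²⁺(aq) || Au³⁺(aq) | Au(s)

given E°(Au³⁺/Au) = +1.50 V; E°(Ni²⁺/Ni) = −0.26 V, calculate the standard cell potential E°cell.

+1.76 V

By convention the left-hand electrode in cell notation is the anode (oxidation) and the right-hand electrode is the cathode (reduction).
E°cell = E°(right) − E°(left) = +1.50 − (−0.26) = +1.76 V.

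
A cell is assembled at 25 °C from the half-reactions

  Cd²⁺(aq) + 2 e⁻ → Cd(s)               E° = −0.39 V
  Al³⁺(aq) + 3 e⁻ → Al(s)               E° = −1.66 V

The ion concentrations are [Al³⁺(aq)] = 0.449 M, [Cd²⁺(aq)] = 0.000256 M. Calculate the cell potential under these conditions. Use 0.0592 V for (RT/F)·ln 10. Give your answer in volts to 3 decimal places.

The Cd²⁺/Cd couple has the more positive E°, so it is the cathode; Al³⁺/Al is the anode.
E°cell = E°cat − E°an = −0.39 − (−1.66) = +1.27 V; n = 6.
The balanced reaction is 3 Cd²⁺(aq) + 2 Al(s) → 3 Cd(s) + 2 Al³⁺(aq), so Q = [Al³⁺(aq)]^2 / [Cd²⁺(aq)]^3 = 1.2×10^10 and log Q = 10.080.
Applying E = E° − (RT ln10/nF)·log Q gives +1.27 − (0.0592/6)(10.080) = +1.171 V.

+1.171 V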